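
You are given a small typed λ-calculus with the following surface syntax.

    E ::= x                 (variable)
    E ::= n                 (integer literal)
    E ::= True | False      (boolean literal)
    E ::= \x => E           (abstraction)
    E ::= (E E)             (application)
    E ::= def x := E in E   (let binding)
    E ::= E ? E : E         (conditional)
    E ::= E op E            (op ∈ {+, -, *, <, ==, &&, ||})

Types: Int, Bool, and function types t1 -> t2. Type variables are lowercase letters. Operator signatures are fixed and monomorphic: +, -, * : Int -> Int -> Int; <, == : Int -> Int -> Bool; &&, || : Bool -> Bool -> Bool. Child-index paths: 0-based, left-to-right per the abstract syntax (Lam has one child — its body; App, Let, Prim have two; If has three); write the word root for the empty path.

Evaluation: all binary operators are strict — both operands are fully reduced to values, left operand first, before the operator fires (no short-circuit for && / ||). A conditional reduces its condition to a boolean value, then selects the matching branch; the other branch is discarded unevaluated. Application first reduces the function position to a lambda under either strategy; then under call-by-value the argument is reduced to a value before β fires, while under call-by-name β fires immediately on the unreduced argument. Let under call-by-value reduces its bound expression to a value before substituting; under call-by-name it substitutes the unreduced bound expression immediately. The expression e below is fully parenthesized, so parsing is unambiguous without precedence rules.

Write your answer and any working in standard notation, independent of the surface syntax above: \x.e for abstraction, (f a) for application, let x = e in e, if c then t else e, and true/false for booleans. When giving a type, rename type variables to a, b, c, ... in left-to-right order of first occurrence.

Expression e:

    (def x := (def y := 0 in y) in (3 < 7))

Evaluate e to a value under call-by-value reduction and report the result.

Trace:
step 0: (let x = (let y = 0 in y) in (3 < 7))
step 1: [let@0] (let x = 0 in (3 < 7))
step 2: [let@root] (3 < 7)
step 3: [delta@root] true

Answer: true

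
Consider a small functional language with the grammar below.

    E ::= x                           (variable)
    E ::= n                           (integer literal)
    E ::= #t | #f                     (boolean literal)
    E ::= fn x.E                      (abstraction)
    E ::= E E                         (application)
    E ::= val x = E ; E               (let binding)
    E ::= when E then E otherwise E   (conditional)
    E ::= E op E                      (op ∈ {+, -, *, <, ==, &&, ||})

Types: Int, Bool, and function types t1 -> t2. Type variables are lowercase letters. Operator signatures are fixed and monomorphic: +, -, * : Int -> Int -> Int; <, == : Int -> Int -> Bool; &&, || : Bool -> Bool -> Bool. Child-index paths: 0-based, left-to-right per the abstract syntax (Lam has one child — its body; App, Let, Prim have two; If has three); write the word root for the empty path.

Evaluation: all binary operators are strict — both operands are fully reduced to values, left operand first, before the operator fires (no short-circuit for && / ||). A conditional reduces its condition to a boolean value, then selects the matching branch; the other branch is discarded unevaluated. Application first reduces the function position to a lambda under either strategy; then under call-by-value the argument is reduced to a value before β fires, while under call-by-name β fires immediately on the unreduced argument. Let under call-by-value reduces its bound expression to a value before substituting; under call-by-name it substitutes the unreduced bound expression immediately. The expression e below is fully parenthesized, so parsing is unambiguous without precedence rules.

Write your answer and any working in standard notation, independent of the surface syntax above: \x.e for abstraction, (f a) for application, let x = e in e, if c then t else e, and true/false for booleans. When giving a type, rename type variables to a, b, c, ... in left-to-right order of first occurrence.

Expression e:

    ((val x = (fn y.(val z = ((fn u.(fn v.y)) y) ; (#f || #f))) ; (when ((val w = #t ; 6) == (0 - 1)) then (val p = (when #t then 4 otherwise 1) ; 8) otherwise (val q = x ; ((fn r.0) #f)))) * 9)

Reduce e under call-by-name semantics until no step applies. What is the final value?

Answer: 0

Trace:
step 0: ((let x = (\y.(let z = ((\u.(\v.y)) y) in (false || false))) in (if ((let w = true in 6) == (0 - 1)) then (let p = (if true then 4 else 1) in 8) else (let q = x in ((\r.0) false)))) * 9)
step 1: [let@0] ((if ((let w = true in 6) == (0 - 1)) then (let p = (if true then 4 else 1) in 8) else (let q = (\y.(let z = ((\u.(\v.y)) y) in (false || false))) in ((\r.0) false))) * 9)
step 2: [let@0.0.0] ((if (6 == (0 - 1)) then (let p = (if true then 4 else 1) in 8) else (let q = (\y.(let z = ((\u.(\v.y)) y) in (false || false))) in ((\r.0) false))) * 9)
step 3: [delta@0.0.1] ((if (6 == -1) then (let p = (if true then 4 else 1) in 8) else (let q = (\y.(let z = ((\u.(\v.y)) y) in (false || false))) in ((\r.0) false))) * 9)
step 4: [delta@0.0] ((if false then (let p = (if true then 4 else 1) in 8) else (let q = (\y.(let z = ((\u.(\v.y)) y) in (false || false))) in ((\r.0) false))) * 9)
step 5: [if@0] ((let q = (\y.(let z = ((\u.(\v.y)) y) in (false || false))) in ((\r.0) false)) * 9)
step 6: [let@0] (((\r.0) false) * 9)
step 7: [beta@0] (0 * 9)
step 8: [delta@root] 0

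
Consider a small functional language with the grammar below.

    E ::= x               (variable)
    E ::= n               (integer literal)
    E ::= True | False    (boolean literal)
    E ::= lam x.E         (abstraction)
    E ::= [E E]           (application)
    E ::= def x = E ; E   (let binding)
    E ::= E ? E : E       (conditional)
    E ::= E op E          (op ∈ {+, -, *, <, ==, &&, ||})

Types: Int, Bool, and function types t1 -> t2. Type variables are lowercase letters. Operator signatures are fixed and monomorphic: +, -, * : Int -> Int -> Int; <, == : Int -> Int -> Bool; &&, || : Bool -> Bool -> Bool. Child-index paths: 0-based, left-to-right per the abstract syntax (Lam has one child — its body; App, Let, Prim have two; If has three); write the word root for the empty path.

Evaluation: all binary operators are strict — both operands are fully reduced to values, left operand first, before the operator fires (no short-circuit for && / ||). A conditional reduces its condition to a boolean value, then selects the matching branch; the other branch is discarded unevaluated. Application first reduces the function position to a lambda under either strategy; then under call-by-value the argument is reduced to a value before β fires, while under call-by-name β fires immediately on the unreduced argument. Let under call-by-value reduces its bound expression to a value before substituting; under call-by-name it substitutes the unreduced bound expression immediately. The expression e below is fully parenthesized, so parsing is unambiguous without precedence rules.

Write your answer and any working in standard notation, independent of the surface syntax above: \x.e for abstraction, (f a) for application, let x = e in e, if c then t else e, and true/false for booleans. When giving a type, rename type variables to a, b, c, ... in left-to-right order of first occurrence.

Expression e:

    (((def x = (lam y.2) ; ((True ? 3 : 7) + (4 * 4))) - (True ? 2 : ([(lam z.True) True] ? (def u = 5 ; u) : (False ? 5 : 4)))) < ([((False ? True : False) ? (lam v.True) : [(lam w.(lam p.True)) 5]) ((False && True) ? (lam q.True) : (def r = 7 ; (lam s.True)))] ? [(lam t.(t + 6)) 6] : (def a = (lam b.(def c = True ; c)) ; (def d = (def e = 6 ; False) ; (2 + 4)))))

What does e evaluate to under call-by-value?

Derivation:
step 0: (((let x = (\y.2) in ((if true then 3 else 7) + (4 * 4))) - (if true then 2 else (if ((\z.true) true) then (let u = 5 in u) else (if false then 5 else 4)))) < (if ((if (if false then true else false) then (\v.true) else ((\w.(\p.true)) 5)) (if (false && true) then (\q.true) else (let r = 7 in (\s.true)))) then ((\t.(t + 6)) 6) else (let a = (\b.(let c = true in c)) in (let d = (let e = 6 in false) in (2 + 4)))))
step 1: [let@0.0] ((((if true then 3 else 7) + (4 * 4)) - (if true then 2 else (if ((\z.true) true) then (let u = 5 in u) else (if false then 5 else 4)))) < (if ((if (if false then true else false) then (\v.true) else ((\w.(\p.true)) 5)) (if (false && true) then (\q.true) else (let r = 7 in (\s.true)))) then ((\t.(t + 6)) 6) else (let a = (\b.(let c = true in c)) in (let d = (let e = 6 in false) in (2 + 4)))))
step 2: [if@0.0.0] (((3 + (4 * 4)) - (if true then 2 else (if ((\z.true) true) then (let u = 5 in u) else (if false then 5 else 4)))) < (if ((if (if false then true else false) then (\v.true) else ((\w.(\p.true)) 5)) (if (false && true) then (\q.true) else (let r = 7 in (\s.true)))) then ((\t.(t + 6)) 6) else (let a = (\b.(let c = true in c)) in (let d = (let e = 6 in false) in (2 + 4)))))
step 3: [delta@0.0.1] (((3 + 16) - (if true then 2 else (if ((\z.true) true) then (let u = 5 in u) else (if false then 5 else 4)))) < (if ((if (if false then true else false) then (\v.true) else ((\w.(\p.true)) 5)) (if (false && true) then (\q.true) else (let r = 7 in (\s.true)))) then ((\t.(t + 6)) 6) else (let a = (\b.(let c = true in c)) in (let d = (let e = 6 in false) in (2 + 4)))))
step 4: [delta@0.0] ((19 - (if true then 2 else (if ((\z.true) true) then (let u = 5 in u) else (if false then 5 else 4)))) < (if ((if (if false then true else false) then (\v.true) else ((\w.(\p.true)) 5)) (if (false && true) then (\q.true) else (let r = 7 in (\s.true)))) then ((\t.(t + 6)) 6) else (let a = (\b.(let c = true in c)) in (let d = (let e = 6 in false) in (2 + 4)))))
step 5: [if@0.1] ((19 - 2) < (if ((if (if false then true else false) then (\v.true) else ((\w.(\p.true)) 5)) (if (false && true) then (\q.true) else (let r = 7 in (\s.true)))) then ((\t.(t + 6)) 6) else (let a = (\b.(let c = true in c)) in (let d = (let e = 6 in false) in (2 + 4)))))
step 6: [delta@0] (17 < (if ((if (if false then true else false) then (\v.true) else ((\w.(\p.true)) 5)) (if (false && true) then (\q.true) else (let r = 7 in (\s.true)))) then ((\t.(t + 6)) 6) else (let a = (\b.(let c = true in c)) in (let d = (let e = 6 in false) in (2 + 4)))))
step 7: [if@1.0.0.0] (17 < (if ((if false then (\v.true) else ((\w.(\p.true)) 5)) (if (false && true) then (\q.true) else (let r = 7 in (\s.true)))) then ((\t.(t + 6)) 6) else (let a = (\b.(let c = true in c)) in (let d = (let e = 6 in false) in (2 + 4)))))
step 8: [if@1.0.0] (17 < (if (((\w.(\p.true)) 5) (if (false && true) then (\q.true) else (let r = 7 in (\s.true)))) then ((\t.(t + 6)) 6) else (let a = (\b.(let c = true in c)) in (let d = (let e = 6 in false) in (2 + 4)))))
step 9: [beta@1.0.0] (17 < (if ((\p.true) (if (false && true) then (\q.true) else (let r = 7 in (\s.true)))) then ((\t.(t + 6)) 6) else (let a = (\b.(let c = true in c)) in (let d = (let e = 6 in false) in (2 + 4)))))
step 10: [delta@1.0.1.0] (17 < (if ((\p.true) (if false then (\q.true) else (let r = 7 in (\s.true)))) then ((\t.(t + 6)) 6) else (let a = (\b.(let c = true in c)) in (let d = (let e = 6 in false) in (2 + 4)))))
step 11: [if@1.0.1] (17 < (if ((\p.true) (let r = 7 in (\s.true))) then ((\t.(t + 6)) 6) else (let a = (\b.(let c = true in c)) in (let d = (let e = 6 in false) in (2 + 4)))))
step 12: [let@1.0.1] (17 < (if ((\p.true) (\s.true)) then ((\t.(t + 6)) 6) else (let a = (\b.(let c = true in c)) in (let d = (let e = 6 in false) in (2 + 4)))))
step 13: [beta@1.0] (17 < (if true then ((\t.(t + 6)) 6) else (let a = (\b.(let c = true in c)) in (let d = (let e = 6 in false) in (2 + 4)))))
step 14: [if@1] (17 < ((\t.(t + 6)) 6))
step 15: [beta@1] (17 < (6 + 6))
step 16: [delta@1] (17 < 12)
step 17: [delta@root] false

Answer: false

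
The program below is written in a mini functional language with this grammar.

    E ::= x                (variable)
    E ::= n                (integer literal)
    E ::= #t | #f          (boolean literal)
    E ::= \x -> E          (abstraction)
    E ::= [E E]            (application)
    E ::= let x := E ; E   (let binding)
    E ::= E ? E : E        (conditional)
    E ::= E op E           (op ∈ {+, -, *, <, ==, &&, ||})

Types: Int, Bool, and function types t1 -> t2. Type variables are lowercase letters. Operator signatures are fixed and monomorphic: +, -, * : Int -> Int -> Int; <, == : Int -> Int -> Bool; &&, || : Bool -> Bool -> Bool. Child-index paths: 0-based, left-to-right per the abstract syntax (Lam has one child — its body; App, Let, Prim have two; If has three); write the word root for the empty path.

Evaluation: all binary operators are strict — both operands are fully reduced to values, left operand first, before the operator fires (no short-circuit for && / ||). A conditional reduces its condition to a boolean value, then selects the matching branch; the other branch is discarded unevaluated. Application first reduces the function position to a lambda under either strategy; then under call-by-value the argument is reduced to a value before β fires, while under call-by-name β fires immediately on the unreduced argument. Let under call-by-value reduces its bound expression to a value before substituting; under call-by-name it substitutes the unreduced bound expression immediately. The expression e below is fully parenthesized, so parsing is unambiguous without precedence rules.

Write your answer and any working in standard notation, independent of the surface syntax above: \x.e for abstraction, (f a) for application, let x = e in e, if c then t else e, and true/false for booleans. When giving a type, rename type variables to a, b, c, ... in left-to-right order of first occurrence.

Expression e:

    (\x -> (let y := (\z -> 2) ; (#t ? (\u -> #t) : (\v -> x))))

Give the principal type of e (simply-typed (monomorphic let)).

Trace:
\z._ : b -> Int
let y : b -> Int
  unify Bool ~ Bool
\u._ : c -> Bool
x : a
\v._ : d -> a
  unify c -> Bool ~ d -> a
  unify c ~ d
  unify Bool ~ a
\x._ : Bool -> d -> Bool

Answer: Bool -> a -> Bool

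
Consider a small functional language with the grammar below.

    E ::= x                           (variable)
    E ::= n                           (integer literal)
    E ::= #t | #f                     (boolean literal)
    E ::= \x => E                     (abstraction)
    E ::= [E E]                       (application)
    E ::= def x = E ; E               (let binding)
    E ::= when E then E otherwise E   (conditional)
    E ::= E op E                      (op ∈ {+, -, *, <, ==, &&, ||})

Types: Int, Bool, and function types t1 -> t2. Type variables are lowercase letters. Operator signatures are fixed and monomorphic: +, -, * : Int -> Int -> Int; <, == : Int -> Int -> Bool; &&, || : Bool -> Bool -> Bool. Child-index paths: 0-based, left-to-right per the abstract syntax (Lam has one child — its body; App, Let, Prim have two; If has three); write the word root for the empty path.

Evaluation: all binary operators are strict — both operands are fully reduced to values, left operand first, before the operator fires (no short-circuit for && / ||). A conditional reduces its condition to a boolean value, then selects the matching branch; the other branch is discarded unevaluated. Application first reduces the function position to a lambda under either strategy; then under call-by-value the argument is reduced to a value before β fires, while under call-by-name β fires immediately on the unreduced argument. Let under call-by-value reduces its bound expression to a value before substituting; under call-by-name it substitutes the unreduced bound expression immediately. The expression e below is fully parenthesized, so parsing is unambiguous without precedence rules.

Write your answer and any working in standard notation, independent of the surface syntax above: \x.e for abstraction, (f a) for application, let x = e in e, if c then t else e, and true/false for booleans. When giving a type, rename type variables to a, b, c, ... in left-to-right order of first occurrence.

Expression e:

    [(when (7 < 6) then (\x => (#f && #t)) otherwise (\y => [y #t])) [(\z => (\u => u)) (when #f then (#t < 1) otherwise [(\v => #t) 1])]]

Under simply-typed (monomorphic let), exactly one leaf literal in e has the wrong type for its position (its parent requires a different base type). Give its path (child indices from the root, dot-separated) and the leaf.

Answer: 1.1.1.0 : true

Trace:
  unify Int ~ Int
  unify Int ~ Int
  unify Bool ~ Bool
  unify Bool ~ Bool
  unify Bool ~ Bool
\x._ : a -> Bool
y : b
  unify b ~ Bool -> c
_ _ : c
\y._ : (Bool -> c) -> c
  unify a -> Bool ~ (Bool -> c) -> c
  unify a ~ Bool -> c
  unify Bool ~ c
u : e
\u._ : e -> e
\z._ : d -> e -> e
  unify Bool ~ Bool
  unify Bool ~ Int
  FAIL: mismatch Bool ~ Int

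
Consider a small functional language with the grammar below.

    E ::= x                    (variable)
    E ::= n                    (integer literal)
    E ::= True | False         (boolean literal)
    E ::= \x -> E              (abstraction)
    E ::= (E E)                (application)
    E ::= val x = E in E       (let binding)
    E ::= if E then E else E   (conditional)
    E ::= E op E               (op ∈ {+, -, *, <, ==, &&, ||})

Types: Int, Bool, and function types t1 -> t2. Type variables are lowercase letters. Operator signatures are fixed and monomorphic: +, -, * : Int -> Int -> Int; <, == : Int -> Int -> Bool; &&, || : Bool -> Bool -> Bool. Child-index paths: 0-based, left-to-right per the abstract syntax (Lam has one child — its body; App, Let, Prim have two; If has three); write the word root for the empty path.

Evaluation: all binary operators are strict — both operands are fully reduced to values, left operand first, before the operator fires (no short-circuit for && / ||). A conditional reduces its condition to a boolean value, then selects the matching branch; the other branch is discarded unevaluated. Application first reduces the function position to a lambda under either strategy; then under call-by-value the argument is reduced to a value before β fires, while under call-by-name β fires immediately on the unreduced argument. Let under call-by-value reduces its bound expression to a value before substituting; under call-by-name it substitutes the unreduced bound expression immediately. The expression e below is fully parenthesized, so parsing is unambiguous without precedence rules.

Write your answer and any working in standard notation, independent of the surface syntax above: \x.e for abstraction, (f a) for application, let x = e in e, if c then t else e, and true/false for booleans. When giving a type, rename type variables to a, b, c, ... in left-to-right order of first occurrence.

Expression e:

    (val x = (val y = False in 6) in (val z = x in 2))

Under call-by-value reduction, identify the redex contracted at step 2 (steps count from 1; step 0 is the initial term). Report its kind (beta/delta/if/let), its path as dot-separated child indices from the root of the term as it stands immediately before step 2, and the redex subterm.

Answer: let at root : (let x = 6 in (let z = x in 2))

Working:
step 0: (let x = (let y = false in 6) in (let z = x in 2))
step 1: [let@0] (let x = 6 in (let z = x in 2))
step 2: [let@root] (let z = 6 in 2)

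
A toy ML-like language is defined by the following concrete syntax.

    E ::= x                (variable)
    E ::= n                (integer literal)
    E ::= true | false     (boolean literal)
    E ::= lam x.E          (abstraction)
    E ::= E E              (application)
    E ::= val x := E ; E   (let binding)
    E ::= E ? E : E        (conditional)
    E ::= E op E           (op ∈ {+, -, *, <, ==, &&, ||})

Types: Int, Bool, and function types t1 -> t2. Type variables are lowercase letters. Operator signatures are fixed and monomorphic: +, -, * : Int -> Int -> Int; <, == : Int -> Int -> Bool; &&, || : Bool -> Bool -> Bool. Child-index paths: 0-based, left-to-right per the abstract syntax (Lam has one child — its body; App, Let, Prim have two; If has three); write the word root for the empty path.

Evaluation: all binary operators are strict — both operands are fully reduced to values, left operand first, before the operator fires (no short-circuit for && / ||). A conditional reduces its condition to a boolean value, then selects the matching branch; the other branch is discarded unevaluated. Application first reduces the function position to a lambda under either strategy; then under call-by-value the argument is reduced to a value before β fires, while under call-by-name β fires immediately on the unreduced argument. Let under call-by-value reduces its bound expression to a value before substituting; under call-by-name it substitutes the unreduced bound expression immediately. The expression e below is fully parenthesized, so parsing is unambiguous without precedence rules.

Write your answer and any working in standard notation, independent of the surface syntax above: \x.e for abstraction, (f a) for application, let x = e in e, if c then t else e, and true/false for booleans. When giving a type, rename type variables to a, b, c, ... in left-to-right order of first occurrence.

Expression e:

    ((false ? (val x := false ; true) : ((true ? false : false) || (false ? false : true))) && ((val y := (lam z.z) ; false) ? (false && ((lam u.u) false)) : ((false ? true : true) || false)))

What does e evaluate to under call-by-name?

Answer: true

Working:
step 0: ((if false then (let x = false in true) else ((if true then false else false) || (if false then false else true))) && (if (let y = (\z.z) in false) then (false && ((\u.u) false)) else ((if false then true else true) || false)))
step 1: [if@0] (((if true then false else false) || (if false then false else true)) && (if (let y = (\z.z) in false) then (false && ((\u.u) false)) else ((if false then true else true) || false)))
step 2: [if@0.0] ((false || (if false then false else true)) && (if (let y = (\z.z) in false) then (false && ((\u.u) false)) else ((if false then true else true) || false)))
step 3: [if@0.1] ((false || true) && (if (let y = (\z.z) in false) then (false && ((\u.u) false)) else ((if false then true else true) || false)))
step 4: [delta@0] (true && (if (let y = (\z.z) in false) then (false && ((\u.u) false)) else ((if false then true else true) || false)))
step 5: [let@1.0] (true && (if false then (false && ((\u.u) false)) else ((if false then true else true) || false)))
step 6: [if@1] (true && ((if false then true else true) || false))
step 7: [if@1.0] (true && (true || false))
step 8: [delta@1] (true && true)
step 9: [delta@root] true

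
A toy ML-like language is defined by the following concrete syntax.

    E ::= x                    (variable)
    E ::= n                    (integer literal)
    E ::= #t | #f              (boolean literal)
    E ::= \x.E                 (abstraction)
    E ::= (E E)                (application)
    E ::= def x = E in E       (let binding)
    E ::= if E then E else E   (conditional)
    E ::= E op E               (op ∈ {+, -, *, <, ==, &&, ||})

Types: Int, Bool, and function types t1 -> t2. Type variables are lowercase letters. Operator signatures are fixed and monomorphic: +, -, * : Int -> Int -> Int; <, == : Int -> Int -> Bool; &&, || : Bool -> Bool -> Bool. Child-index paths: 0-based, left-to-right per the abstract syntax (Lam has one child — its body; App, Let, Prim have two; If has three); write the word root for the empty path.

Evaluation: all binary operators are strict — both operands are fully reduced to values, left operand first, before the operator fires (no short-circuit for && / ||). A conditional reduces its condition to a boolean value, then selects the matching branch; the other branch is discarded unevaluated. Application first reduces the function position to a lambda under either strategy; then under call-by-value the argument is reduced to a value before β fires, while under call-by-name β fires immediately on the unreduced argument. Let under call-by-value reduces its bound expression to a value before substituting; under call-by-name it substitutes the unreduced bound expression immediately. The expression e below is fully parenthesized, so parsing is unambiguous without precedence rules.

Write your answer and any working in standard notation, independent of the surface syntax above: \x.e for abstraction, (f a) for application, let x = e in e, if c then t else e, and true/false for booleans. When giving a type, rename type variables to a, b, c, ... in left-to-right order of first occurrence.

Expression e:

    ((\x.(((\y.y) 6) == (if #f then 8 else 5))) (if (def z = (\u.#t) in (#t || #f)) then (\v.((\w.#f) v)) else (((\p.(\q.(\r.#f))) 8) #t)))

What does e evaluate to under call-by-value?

Answer: false

Derivation:
step 0: ((\x.(((\y.y) 6) == (if false then 8 else 5))) (if (let z = (\u.true) in (true || false)) then (\v.((\w.false) v)) else (((\p.(\q.(\r.false))) 8) true)))
step 1: [let@1.0] ((\x.(((\y.y) 6) == (if false then 8 else 5))) (if (true || false) then (\v.((\w.false) v)) else (((\p.(\q.(\r.false))) 8) true)))
step 2: [delta@1.0] ((\x.(((\y.y) 6) == (if false then 8 else 5))) (if true then (\v.((\w.false) v)) else (((\p.(\q.(\r.false))) 8) true)))
step 3: [if@1] ((\x.(((\y.y) 6) == (if false then 8 else 5))) (\v.((\w.false) v)))
step 4: [beta@root] (((\y.y) 6) == (if false then 8 else 5))
step 5: [beta@0] (6 == (if false then 8 else 5))
step 6: [if@1] (6 == 5)
step 7: [delta@root] false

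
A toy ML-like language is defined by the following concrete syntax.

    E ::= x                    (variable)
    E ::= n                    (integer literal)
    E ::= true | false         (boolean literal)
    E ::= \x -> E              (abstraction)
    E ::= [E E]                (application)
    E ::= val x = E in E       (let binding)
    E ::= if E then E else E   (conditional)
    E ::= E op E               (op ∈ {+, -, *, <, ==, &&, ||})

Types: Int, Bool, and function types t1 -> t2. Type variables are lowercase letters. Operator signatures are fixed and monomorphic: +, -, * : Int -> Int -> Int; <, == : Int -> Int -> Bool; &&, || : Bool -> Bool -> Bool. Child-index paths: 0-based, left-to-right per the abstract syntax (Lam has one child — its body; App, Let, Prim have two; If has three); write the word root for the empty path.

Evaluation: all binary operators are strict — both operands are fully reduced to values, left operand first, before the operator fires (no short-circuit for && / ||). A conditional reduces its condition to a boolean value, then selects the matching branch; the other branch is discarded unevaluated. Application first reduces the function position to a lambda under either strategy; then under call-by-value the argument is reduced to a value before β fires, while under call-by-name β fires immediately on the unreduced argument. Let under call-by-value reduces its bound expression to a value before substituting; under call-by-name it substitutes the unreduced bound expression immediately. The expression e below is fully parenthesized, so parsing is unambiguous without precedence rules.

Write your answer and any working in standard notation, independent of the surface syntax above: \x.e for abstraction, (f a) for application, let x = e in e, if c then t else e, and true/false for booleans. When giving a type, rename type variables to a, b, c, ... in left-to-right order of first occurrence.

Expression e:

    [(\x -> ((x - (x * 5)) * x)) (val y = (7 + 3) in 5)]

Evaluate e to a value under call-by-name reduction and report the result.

Derivation:
step 0: ((\x.((x - (x * 5)) * x)) (let y = (7 + 3) in 5))
step 1: [beta@root] (((let y = (7 + 3) in 5) - ((let y = (7 + 3) in 5) * 5)) * (let y = (7 + 3) in 5))
step 2: [let@0.0] ((5 - ((let y = (7 + 3) in 5) * 5)) * (let y = (7 + 3) in 5))
step 3: [let@0.1.0] ((5 - (5 * 5)) * (let y = (7 + 3) in 5))
step 4: [delta@0.1] ((5 - 25) * (let y = (7 + 3) in 5))
step 5: [delta@0] (-20 * (let y = (7 + 3) in 5))
step 6: [let@1] (-20 * 5)
step 7: [delta@root] -100

Answer: -100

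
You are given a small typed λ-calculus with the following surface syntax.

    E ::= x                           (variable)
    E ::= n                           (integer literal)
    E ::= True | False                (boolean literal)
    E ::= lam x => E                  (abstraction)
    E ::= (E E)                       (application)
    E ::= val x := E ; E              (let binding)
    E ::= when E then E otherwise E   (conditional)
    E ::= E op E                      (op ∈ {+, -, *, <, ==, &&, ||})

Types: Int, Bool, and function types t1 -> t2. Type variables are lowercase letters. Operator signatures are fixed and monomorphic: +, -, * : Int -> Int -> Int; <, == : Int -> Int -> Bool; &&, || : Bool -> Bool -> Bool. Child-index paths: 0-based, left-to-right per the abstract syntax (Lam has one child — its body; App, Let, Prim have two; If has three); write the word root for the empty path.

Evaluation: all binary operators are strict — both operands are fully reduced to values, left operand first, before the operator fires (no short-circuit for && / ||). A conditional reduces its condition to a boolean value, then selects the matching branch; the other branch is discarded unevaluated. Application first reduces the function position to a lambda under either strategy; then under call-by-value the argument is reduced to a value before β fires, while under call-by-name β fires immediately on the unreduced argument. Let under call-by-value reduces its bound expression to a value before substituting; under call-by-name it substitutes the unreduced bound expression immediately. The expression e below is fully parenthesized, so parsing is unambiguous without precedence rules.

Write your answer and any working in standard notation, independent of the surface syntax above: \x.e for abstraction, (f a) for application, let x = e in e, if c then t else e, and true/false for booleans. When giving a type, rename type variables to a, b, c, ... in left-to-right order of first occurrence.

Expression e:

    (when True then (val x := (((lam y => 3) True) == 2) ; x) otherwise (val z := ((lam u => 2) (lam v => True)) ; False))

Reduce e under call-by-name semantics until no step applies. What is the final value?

Answer: false

Working:
step 0: (if true then (let x = (((\y.3) true) == 2) in x) else (let z = ((\u.2) (\v.true)) in false))
step 1: [if@root] (let x = (((\y.3) true) == 2) in x)
step 2: [let@root] (((\y.3) true) == 2)
step 3: [beta@0] (3 == 2)
step 4: [delta@root] false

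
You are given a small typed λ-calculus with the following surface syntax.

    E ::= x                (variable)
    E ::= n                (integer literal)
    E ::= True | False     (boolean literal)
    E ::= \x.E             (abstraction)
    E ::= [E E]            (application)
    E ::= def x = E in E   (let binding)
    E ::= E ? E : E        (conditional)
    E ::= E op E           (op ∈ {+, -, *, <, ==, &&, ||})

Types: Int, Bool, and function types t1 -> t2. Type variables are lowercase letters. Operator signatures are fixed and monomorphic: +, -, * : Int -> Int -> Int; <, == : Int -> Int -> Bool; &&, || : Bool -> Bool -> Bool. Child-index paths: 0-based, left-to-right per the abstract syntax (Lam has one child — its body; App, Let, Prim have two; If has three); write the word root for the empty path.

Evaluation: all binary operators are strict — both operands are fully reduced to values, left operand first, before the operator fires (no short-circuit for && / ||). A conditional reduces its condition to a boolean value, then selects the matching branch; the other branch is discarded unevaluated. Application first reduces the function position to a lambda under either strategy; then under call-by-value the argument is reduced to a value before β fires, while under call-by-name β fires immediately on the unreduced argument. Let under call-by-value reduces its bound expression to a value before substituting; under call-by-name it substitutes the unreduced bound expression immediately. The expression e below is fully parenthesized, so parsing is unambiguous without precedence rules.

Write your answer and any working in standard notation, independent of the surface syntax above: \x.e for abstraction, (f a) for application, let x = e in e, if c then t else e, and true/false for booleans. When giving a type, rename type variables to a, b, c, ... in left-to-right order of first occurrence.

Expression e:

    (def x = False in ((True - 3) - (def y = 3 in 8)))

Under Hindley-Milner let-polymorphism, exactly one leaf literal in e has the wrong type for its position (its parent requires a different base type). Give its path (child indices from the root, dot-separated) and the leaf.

Derivation:
let x : Bool
  unify Bool ~ Int
  FAIL: mismatch Bool ~ Int

Answer: 1.0.0 : true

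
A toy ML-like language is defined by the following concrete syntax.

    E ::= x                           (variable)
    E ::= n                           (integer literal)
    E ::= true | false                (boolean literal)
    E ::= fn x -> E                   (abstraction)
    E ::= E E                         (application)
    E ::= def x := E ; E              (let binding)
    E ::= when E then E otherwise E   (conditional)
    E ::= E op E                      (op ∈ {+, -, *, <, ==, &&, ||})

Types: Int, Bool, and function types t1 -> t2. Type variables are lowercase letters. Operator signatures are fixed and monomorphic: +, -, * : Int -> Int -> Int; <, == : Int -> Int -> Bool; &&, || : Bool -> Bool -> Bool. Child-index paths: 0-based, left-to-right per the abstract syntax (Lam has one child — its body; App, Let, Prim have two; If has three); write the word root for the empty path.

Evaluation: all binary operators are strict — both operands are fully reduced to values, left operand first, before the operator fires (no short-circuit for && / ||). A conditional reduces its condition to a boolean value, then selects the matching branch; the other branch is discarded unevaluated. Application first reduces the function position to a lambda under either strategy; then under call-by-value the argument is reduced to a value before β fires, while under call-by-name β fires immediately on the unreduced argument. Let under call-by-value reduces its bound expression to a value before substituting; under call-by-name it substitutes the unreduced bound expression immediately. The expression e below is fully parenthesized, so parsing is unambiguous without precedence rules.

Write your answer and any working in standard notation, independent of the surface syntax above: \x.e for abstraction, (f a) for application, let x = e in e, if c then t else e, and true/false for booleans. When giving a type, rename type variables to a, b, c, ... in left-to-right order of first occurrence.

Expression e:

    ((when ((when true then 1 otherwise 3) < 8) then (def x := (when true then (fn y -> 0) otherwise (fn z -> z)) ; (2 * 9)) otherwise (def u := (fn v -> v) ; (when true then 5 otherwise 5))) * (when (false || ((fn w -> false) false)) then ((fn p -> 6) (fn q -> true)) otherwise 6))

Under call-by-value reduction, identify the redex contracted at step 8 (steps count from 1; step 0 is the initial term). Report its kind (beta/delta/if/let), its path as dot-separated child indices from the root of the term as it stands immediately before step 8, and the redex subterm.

Trace:
step 0: ((if ((if true then 1 else 3) < 8) then (let x = (if true then (\y.0) else (\z.z)) in (2 * 9)) else (let u = (\v.v) in (if true then 5 else 5))) * (if (false || ((\w.false) false)) then ((\p.6) (\q.true)) else 6))
step 1: [if@0.0.0] ((if (1 < 8) then (let x = (if true then (\y.0) else (\z.z)) in (2 * 9)) else (let u = (\v.v) in (if true then 5 else 5))) * (if (false || ((\w.false) false)) then ((\p.6) (\q.true)) else 6))
step 2: [delta@0.0] ((if true then (let x = (if true then (\y.0) else (\z.z)) in (2 * 9)) else (let u = (\v.v) in (if true then 5 else 5))) * (if (false || ((\w.false) false)) then ((\p.6) (\q.true)) else 6))
step 3: [if@0] ((let x = (if true then (\y.0) else (\z.z)) in (2 * 9)) * (if (false || ((\w.false) false)) then ((\p.6) (\q.true)) else 6))
step 4: [if@0.0] ((let x = (\y.0) in (2 * 9)) * (if (false || ((\w.false) false)) then ((\p.6) (\q.true)) else 6))
step 5: [let@0] ((2 * 9) * (if (false || ((\w.false) false)) then ((\p.6) (\q.true)) else 6))
step 6: [delta@0] (18 * (if (false || ((\w.false) false)) then ((\p.6) (\q.true)) else 6))
step 7: [beta@1.0.1] (18 * (if (false || false) then ((\p.6) (\q.true)) else 6))
step 8: [delta@1.0] (18 * (if false then ((\p.6) (\q.true)) else 6))

Answer: delta at 1.0 : (false || false)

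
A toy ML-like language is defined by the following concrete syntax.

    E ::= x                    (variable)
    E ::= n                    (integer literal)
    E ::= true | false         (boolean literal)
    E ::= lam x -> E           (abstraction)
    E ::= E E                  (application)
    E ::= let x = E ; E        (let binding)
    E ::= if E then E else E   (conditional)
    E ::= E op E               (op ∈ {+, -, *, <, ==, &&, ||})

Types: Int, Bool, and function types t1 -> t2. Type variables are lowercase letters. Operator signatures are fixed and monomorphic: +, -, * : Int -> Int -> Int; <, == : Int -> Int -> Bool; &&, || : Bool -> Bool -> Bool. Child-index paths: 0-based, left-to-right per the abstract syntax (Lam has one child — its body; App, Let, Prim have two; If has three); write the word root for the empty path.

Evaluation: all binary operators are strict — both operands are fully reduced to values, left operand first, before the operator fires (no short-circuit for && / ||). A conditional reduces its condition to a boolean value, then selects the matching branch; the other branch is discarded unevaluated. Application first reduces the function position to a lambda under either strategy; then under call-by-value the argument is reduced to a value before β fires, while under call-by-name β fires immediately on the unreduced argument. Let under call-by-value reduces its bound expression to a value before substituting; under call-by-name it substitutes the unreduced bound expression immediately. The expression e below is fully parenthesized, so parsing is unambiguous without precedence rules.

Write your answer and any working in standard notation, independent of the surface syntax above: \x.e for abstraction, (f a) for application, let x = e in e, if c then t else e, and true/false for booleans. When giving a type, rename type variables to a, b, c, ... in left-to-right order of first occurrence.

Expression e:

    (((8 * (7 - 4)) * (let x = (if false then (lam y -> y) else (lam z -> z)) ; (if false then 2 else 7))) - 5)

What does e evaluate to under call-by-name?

Trace:
step 0: (((8 * (7 - 4)) * (let x = (if false then (\y.y) else (\z.z)) in (if false then 2 else 7))) - 5)
step 1: [delta@0.0.1] (((8 * 3) * (let x = (if false then (\y.y) else (\z.z)) in (if false then 2 else 7))) - 5)
step 2: [delta@0.0] ((24 * (let x = (if false then (\y.y) else (\z.z)) in (if false then 2 else 7))) - 5)
step 3: [let@0.1] ((24 * (if false then 2 else 7)) - 5)
step 4: [if@0.1] ((24 * 7) - 5)
step 5: [delta@0] (168 - 5)
step 6: [delta@root] 163

Answer: 163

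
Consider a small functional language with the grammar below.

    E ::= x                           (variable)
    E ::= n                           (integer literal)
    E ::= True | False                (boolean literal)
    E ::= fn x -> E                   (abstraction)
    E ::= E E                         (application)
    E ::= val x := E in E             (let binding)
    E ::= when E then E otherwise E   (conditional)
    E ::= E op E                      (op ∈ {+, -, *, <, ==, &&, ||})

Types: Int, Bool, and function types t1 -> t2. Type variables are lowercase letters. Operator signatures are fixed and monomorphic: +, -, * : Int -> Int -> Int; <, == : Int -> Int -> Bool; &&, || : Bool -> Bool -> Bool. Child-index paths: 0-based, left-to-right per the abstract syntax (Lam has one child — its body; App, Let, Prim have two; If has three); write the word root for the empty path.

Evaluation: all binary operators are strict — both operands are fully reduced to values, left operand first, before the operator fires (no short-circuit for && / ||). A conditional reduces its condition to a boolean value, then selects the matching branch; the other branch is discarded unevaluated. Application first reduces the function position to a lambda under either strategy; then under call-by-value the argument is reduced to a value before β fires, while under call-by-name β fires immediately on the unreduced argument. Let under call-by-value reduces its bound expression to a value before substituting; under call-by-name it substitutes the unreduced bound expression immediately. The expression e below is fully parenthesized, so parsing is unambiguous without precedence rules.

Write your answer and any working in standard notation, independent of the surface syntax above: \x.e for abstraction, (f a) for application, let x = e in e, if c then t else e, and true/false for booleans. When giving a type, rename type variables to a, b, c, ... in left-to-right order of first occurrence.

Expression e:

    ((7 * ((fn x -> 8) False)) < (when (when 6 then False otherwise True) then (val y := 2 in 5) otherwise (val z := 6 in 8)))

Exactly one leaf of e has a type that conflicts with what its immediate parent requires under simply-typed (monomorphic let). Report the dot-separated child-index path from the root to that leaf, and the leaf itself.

Answer: 1.0.0 : 6

Working:
  unify Int ~ Int
\x._ : a -> Int
  unify a -> Int ~ Bool -> b
  unify a ~ Bool
  unify Int ~ b
_ _ : Int
  unify Int ~ Int
  unify Int ~ Int
  unify Int ~ Bool
  FAIL: mismatch Int ~ Bool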